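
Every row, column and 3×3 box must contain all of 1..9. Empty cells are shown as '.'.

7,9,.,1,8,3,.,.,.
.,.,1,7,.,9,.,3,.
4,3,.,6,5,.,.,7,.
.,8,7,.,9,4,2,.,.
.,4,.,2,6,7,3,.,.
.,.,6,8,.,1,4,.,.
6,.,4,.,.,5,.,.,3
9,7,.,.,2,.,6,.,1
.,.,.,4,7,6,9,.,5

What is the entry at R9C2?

R1C7 = 5: row 1 has {1,3,7,8,9}; col 7 has {2,3,4,6,9}; box has {3,7} → only 5 remains.
R2C5 = 4: row 2 has {1,3,7,9}; col 5 has {2,5,6,7,8,9}; box has {1,3,5,6,7,8,9} → only 4 remains.
R2C7 = 8: row 2 has {1,3,4,7,9}; col 7 has {2,3,4,5,6,9}; box has {3,5,7} → only 8 remains.
R3C6 = 2: row 3 has {3,4,5,6,7}; col 6 has {1,3,4,5,6,7,9}; box has {1,3,4,5,6,7,8,9} → only 2 remains.
R3C7 = 1: row 3 has {2,3,4,5,6,7}; col 7 has {2,3,4,5,6,8,9}; box has {3,5,7,8} → only 1 remains.
R3C9 = 9: row 3 has {1,2,3,4,5,6,7}; col 9 has {1,3,5}; box has {1,3,5,7,8} → only 9 remains.
R4C9 = 6: row 4 has {2,4,7,8,9}; col 9 has {1,3,5,9}; box has {2,3,4} → only 6 remains.
R5C9 = 8: row 5 has {2,3,4,6,7}; col 9 has {1,3,5,6,9}; box has {2,3,4,6} → only 8 remains.
R6C5 = 3: row 6 has {1,4,6,8}; col 5 has {2,4,5,6,7,8,9}; box has {1,2,4,6,7,8,9} → only 3 remains.
R6C9 = 7: row 6 has {1,3,4,6,8}; col 9 has {1,3,5,6,8,9}; box has {2,3,4,6,8} → only 7 remains.
R7C4 = 9: row 7 has {3,4,5,6}; col 4 has {1,2,4,6,7,8}; box has {2,4,5,6,7} → only 9 remains.
R7C5 = 1: row 7 has {3,4,5,6,9}; col 5 has {2,3,4,5,6,7,8,9}; box has {2,4,5,6,7,9} → only 1 remains.
R7C7 = 7: row 7 has {1,3,4,5,6,9}; col 7 has {1,2,3,4,5,6,8,9}; box has {1,3,5,6,9} → only 7 remains.
R8C4 = 3: row 8 has {1,2,6,7,9}; col 4 has {1,2,4,6,7,8,9}; box has {1,2,4,5,6,7,9} → only 3 remains.
R8C6 = 8: row 8 has {1,2,3,6,7,9}; col 6 has {1,2,3,4,5,6,7,9}; box has {1,2,3,4,5,6,7,9} → only 8 remains.
R8C8 = 4: row 8 has {1,2,3,6,7,8,9}; col 8 has {3,7}; box has {1,3,5,6,7,9} → only 4 remains.
R1C3 = 2: row 1 has {1,3,5,7,8,9}; col 3 has {1,4,6,7}; box has {1,3,4,7,9} → only 2 remains.
R1C8 = 6: row 1 has {1,2,3,5,7,8,9}; col 8 has {3,4,7}; box has {1,3,5,7,8,9} → only 6 remains.
R1C9 = 4: row 1 has {1,2,3,5,6,7,8,9}; col 9 has {1,3,5,6,7,8,9}; box has {1,3,5,6,7,8,9} → only 4 remains.
R2C1 = 5: row 2 has {1,3,4,7,8,9}; col 1 has {4,6,7,9}; box has {1,2,3,4,7,9} → only 5 remains.
R2C2 = 6: row 2 has {1,3,4,5,7,8,9}; col 2 has {3,4,7,8,9}; box has {1,2,3,4,5,7,9} → only 6 remains.
R2C9 = 2: row 2 has {1,3,4,5,6,7,8,9}; col 9 has {1,3,4,5,6,7,8,9}; box has {1,3,4,5,6,7,8,9} → only 2 remains.
R3C3 = 8: row 3 has {1,2,3,4,5,6,7,9}; col 3 has {1,2,4,6,7}; box has {1,2,3,4,5,6,7,9} → only 8 remains.
R4C4 = 5: row 4 has {2,4,6,7,8,9}; col 4 has {1,2,3,4,6,7,8,9}; box has {1,2,3,4,6,7,8,9} → only 5 remains.
R4C8 = 1: row 4 has {2,4,5,6,7,8,9}; col 8 has {3,4,6,7}; box has {2,3,4,6,7,8} → only 1 remains.
R5C1 = 1: row 5 has {2,3,4,6,7,8}; col 1 has {4,5,6,7,9}; box has {4,6,7,8} → only 1 remains.
R6C1 = 2: row 6 has {1,3,4,6,7,8}; col 1 has {1,4,5,6,7,9}; box has {1,4,6,7,8} → only 2 remains.
R6C2 = 5: row 6 has {1,2,3,4,6,7,8}; col 2 has {3,4,6,7,8,9}; box has {1,2,4,6,7,8} → only 5 remains.
R6C8 = 9: row 6 has {1,2,3,4,5,6,7,8}; col 8 has {1,3,4,6,7}; box has {1,2,3,4,6,7,8} → only 9 remains.
R7C2 = 2: row 7 has {1,3,4,5,6,7,9}; col 2 has {3,4,5,6,7,8,9}; box has {4,6,7,9} → only 2 remains.
R7C8 = 8: row 7 has {1,2,3,4,5,6,7,9}; col 8 has {1,3,4,6,7,9}; box has {1,3,4,5,6,7,9} → only 8 remains.
R8C3 = 5: row 8 has {1,2,3,4,6,7,8,9}; col 3 has {1,2,4,6,7,8}; box has {2,4,6,7,9} → only 5 remains.
R9C2 = 1: row 9 has {4,5,6,7,9}; col 2 has {2,3,4,5,6,7,8,9}; box has {2,4,5,6,7,9} → only 1 remains.

1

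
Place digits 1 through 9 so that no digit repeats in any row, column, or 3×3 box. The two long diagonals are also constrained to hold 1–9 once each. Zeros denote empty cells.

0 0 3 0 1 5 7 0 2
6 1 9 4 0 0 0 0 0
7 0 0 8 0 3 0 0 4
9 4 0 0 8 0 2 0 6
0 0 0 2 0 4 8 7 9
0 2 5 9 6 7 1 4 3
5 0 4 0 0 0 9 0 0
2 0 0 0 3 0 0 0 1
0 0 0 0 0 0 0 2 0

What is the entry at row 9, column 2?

row 1, column 2 = 8: row 1 has {1,2,3,5,7}; col 2 has {1,2,4}; box has {1,3,6,7,9} → only 8 remains.
row 1, column 4 = 6: row 1 has {1,2,3,5,7,8}; col 4 has {2,4,8,9}; box has {1,3,4,5,8} → only 6 remains.
row 1, column 8 = 9: row 1 has {1,2,3,5,6,7,8}; col 8 has {2,4,7}; box has {2,4,7} → only 9 remains.
row 2, column 6 = 2: row 2 has {1,4,6,9}; col 6 has {3,4,5,7}; box has {1,3,4,5,6,8} → only 2 remains.
row 3, column 2 = 5: row 3 has {3,4,7,8}; col 2 has {1,2,4,8}; box has {1,3,6,7,8,9} → only 5 remains.
row 3, column 3 = 2: row 3 has {3,4,5,7,8}; col 3 has {3,4,5,9}; box has {1,3,5,6,7,8,9}; main diagonal has {1,7,9} → only 2 remains.
row 3, column 5 = 9: row 3 has {2,3,4,5,7,8}; col 5 has {1,3,6,8}; box has {1,2,3,4,5,6,8} → only 9 remains.
row 3, column 7 = 6: row 3 has {2,3,4,5,7,8,9}; col 7 has {1,2,7,8,9}; box has {2,4,7,9}; anti-diagonal has {2,4,9} → only 6 remains.
row 3, column 8 = 1: row 3 has {2,3,4,5,6,7,8,9}; col 8 has {2,4,7,9}; box has {2,4,6,7,9} → only 1 remains.
row 4, column 6 = 1: row 4 has {2,4,6,8,9}; col 6 has {2,3,4,5,7}; box has {2,4,6,7,8,9}; anti-diagonal has {2,4,6,9} → only 1 remains.
row 4, column 8 = 5: row 4 has {1,2,4,6,8,9}; col 8 has {1,2,4,7,9}; box has {1,2,3,4,6,7,8,9} → only 5 remains.
row 5, column 5 = 5: row 5 has {2,4,7,8,9}; col 5 has {1,3,6,8,9}; box has {1,2,4,6,7,8,9}; main diagonal has {1,2,7,9}; anti-diagonal has {1,2,4,6,9} → only 5 remains.
row 6, column 1 = 8: row 6 has {1,2,3,4,5,6,7,9}; col 1 has {2,5,6,7,9}; box has {2,4,5,9} → only 8 remains.
row 8, column 2 = 7: row 8 has {1,2,3}; col 2 has {1,2,4,5,8}; box has {2,4,5}; anti-diagonal has {1,2,4,5,6,9} → only 7 remains.
row 8, column 4 = 5: row 8 has {1,2,3,7}; col 4 has {2,4,6,8,9}; box has {3} → only 5 remains.
row 8, column 7 = 4: row 8 has {1,2,3,5,7}; col 7 has {1,2,6,7,8,9}; box has {1,2,9} → only 4 remains.
row 9, column 1 = 3: row 9 has {2}; col 1 has {2,5,6,7,8,9}; box has {2,4,5,7}; anti-diagonal has {1,2,4,5,6,7,9} → only 3 remains.
row 9, column 7 = 5: row 9 has {2,3}; col 7 has {1,2,4,6,7,8,9}; box has {1,2,4,9} → only 5 remains.
row 9, column 9 = 8: row 9 has {2,3,5}; col 9 has {1,2,3,4,6,9}; box has {1,2,4,5,9}; main diagonal has {1,2,5,7,9} → only 8 remains.
row 1, column 1 = 4: row 1 has {1,2,3,5,6,7,8,9}; col 1 has {2,3,5,6,7,8,9}; box has {1,2,3,5,6,7,8,9}; main diagonal has {1,2,5,7,8,9} → only 4 remains.
row 2, column 5 = 7: row 2 has {1,2,4,6,9}; col 5 has {1,3,5,6,8,9}; box has {1,2,3,4,5,6,8,9} → only 7 remains.
row 2, column 7 = 3: row 2 has {1,2,4,6,7,9}; col 7 has {1,2,4,5,6,7,8,9}; box has {1,2,4,6,7,9} → only 3 remains.
row 2, column 8 = 8: row 2 has {1,2,3,4,6,7,9}; col 8 has {1,2,4,5,7,9}; box has {1,2,3,4,6,7,9}; anti-diagonal has {1,2,3,4,5,6,7,9} → only 8 remains.
row 2, column 9 = 5: row 2 has {1,2,3,4,6,7,8,9}; col 9 has {1,2,3,4,6,8,9}; box has {1,2,3,4,6,7,8,9} → only 5 remains.
row 4, column 3 = 7: row 4 has {1,2,4,5,6,8,9}; col 3 has {2,3,4,5,9}; box has {2,4,5,8,9} → only 7 remains.
row 4, column 4 = 3: row 4 has {1,2,4,5,6,7,8,9}; col 4 has {2,4,5,6,8,9}; box has {1,2,4,5,6,7,8,9}; main diagonal has {1,2,4,5,7,8,9} → only 3 remains.
row 5, column 1 = 1: row 5 has {2,4,5,7,8,9}; col 1 has {2,3,4,5,6,7,8,9}; box has {2,4,5,7,8,9} → only 1 remains.
row 5, column 3 = 6: row 5 has {1,2,4,5,7,8,9}; col 3 has {2,3,4,5,7,9}; box has {1,2,4,5,7,8,9} → only 6 remains.
row 7, column 2 = 6: row 7 has {4,5,9}; col 2 has {1,2,4,5,7,8}; box has {2,3,4,5,7} → only 6 remains.
row 7, column 5 = 2: row 7 has {4,5,6,9}; col 5 has {1,3,5,6,7,8,9}; box has {3,5} → only 2 remains.
row 7, column 6 = 8: row 7 has {2,4,5,6,9}; col 6 has {1,2,3,4,5,7}; box has {2,3,5} → only 8 remains.
row 7, column 8 = 3: row 7 has {2,4,5,6,8,9}; col 8 has {1,2,4,5,7,8,9}; box has {1,2,4,5,8,9} → only 3 remains.
row 7, column 9 = 7: row 7 has {2,3,4,5,6,8,9}; col 9 has {1,2,3,4,5,6,8,9}; box has {1,2,3,4,5,8,9} → only 7 remains.
row 8, column 3 = 8: row 8 has {1,2,3,4,5,7}; col 3 has {2,3,4,5,6,7,9}; box has {2,3,4,5,6,7} → only 8 remains.
row 8, column 8 = 6: row 8 has {1,2,3,4,5,7,8}; col 8 has {1,2,3,4,5,7,8,9}; box has {1,2,3,4,5,7,8,9}; main diagonal has {1,2,3,4,5,7,8,9} → only 6 remains.
row 9, column 2 = 9: row 9 has {2,3,5,8}; col 2 has {1,2,4,5,6,7,8}; box has {2,3,4,5,6,7,8} → only 9 remains.

9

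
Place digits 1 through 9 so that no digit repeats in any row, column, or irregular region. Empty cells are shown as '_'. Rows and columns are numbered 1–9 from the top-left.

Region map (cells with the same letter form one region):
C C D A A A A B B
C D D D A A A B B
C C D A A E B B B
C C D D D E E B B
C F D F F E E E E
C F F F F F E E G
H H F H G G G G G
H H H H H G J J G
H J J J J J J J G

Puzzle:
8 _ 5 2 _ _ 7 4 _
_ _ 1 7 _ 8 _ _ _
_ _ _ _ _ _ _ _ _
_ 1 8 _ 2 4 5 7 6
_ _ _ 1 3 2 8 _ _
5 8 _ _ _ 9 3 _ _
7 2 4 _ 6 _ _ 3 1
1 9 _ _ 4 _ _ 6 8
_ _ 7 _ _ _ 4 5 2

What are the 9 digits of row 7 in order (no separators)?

r5c8 = 9 (sole candidate).
r5c9 = 7 (sole candidate).
r6c4 = 6 (sole candidate).
r6c5 = 7 (sole candidate).
r6c8 = 1 (sole candidate).
r6c9 = 4 (sole candidate).
r7c6 = 5: row 7 has {1,2,3,4,6,7}; col 6 has {2,4,8,9}; region has {1,2,3,4,6,8} → only 5 remains.
r7c7 = 9: row 7 has {1,2,3,4,5,6,7}; col 7 has {3,4,5,7,8}; region has {1,2,3,4,5,6,8} → only 9 remains.
r8c3 = 3 (sole candidate).
r8c4 = 5 (sole candidate).
r8c6 = 7 (sole candidate).
r8c7 = 2 (sole candidate).
r9c1 = 6 (sole candidate).
r9c2 = 3 (sole candidate).
r9c6 = 1 (sole candidate).
r1c2 = 6 (sole candidate).
r1c6 = 3 (sole candidate).
r1c9 = 9 (sole candidate).
r2c2 = 4 (sole candidate).
r2c7 = 6 (sole candidate).
r2c8 = 2 (sole candidate).
r3c2 = 7 (sole candidate).
r3c6 = 6 (sole candidate).
r3c7 = 1 (sole candidate).
r3c8 = 8 (sole candidate).
r5c1 = 4 (sole candidate).
r5c2 = 5 (sole candidate).
r5c3 = 6 (sole candidate).
r6c3 = 2 (sole candidate).
r7c4 = 8: row 7 has {1,2,3,4,5,6,7,9}; col 4 has {1,2,5,6,7}; region has {1,2,3,4,5,6,7,9} → only 8 remains.

724865931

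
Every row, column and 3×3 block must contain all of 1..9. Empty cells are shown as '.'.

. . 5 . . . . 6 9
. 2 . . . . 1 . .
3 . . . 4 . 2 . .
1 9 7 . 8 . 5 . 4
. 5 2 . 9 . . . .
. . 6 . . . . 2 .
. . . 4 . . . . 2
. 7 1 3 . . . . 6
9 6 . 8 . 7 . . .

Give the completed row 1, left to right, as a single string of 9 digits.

r4c8 = 3: row 4 has {1,4,5,7,8,9}; col 8 has {2,6}; box has {2,4,5} → only 3 remains.
r5c6 = 3: in row 5, 3 can only go here (every other open cell in that row sees a 3).
r5c1 = 4: in row 5, 4 can only go here (every other open cell in that row sees a 4).
r6c1 = 8: row 6 has {2,6}; col 1 has {1,3,4,9}; box has {1,2,4,5,6,7,9} → only 8 remains.
r6c2 = 3: row 6 has {2,6,8}; col 2 has {2,5,6,7,9}; box has {1,2,4,5,6,7,8,9} → only 3 remains.
r7c1 = 5: row 7 has {2,4}; col 1 has {1,3,4,8,9}; box has {1,6,7,9} → only 5 remains.
r7c2 = 8: row 7 has {2,4,5}; col 2 has {2,3,5,6,7,9}; box has {1,5,6,7,9} → only 8 remains.
r7c3 = 3: row 7 has {2,4,5,8}; col 3 has {1,2,5,6,7}; box has {1,5,6,7,8,9} → only 3 remains.
r8c1 = 2: row 8 has {1,3,6,7}; col 1 has {1,3,4,5,8,9}; box has {1,3,5,6,7,8,9} → only 2 remains.
r8c5 = 5: row 8 has {1,2,3,6,7}; col 5 has {4,8,9}; box has {3,4,7,8} → only 5 remains.
r8c6 = 9: row 8 has {1,2,3,5,6,7}; col 6 has {3,7}; box has {3,4,5,7,8} → only 9 remains.
r9c3 = 4: row 9 has {6,7,8,9}; col 3 has {1,2,3,5,6,7}; box has {1,2,3,5,6,7,8,9} → only 4 remains.
r9c7 = 3: row 9 has {4,6,7,8,9}; col 7 has {1,2,5}; box has {2,6} → only 3 remains.
r1c1 = 7: row 1 has {5,6,9}; col 1 has {1,2,3,4,5,8,9}; box has {2,3,5} → only 7 remains.
r2c1 = 6: row 2 has {1,2}; col 1 has {1,2,3,4,5,7,8,9}; box has {2,3,5,7} → only 6 remains.
r3c2 = 1: row 3 has {2,3,4}; col 2 has {2,3,5,6,7,8,9}; box has {2,3,5,6,7} → only 1 remains.
r1c2 = 4: row 1 has {5,6,7,9}; col 2 has {1,2,3,5,6,7,8,9}; box has {1,2,3,5,6,7} → only 4 remains.
r1c7 = 8: row 1 has {4,5,6,7,9}; col 7 has {1,2,3,5}; box has {1,2,6,9} → only 8 remains.
r8c7 = 4: row 8 has {1,2,3,5,6,7,9}; col 7 has {1,2,3,5,8}; box has {2,3,6} → only 4 remains.
r8c8 = 8: row 8 has {1,2,3,4,5,6,7,9}; col 8 has {2,3,6}; box has {2,3,4,6} → only 8 remains.
r1c5 = 3: in row 1, 3 can only go here (every other open cell in that row sees a 3).
r2c5 = 7: row 2 has {1,2,6}; col 5 has {3,4,5,8,9}; box has {3,4} → only 7 remains.
r6c5 = 1: row 6 has {2,3,6,8}; col 5 has {3,4,5,7,8,9}; box has {3,8,9} → only 1 remains.
r6c9 = 7: row 6 has {1,2,3,6,8}; col 9 has {2,4,6,9}; box has {2,3,4,5} → only 7 remains.
r7c5 = 6: row 7 has {2,3,4,5,8}; col 5 has {1,3,4,5,7,8,9}; box has {3,4,5,7,8,9} → only 6 remains.
r7c6 = 1: row 7 has {2,3,4,5,6,8}; col 6 has {3,7,9}; box has {3,4,5,6,7,8,9} → only 1 remains.
r9c5 = 2: row 9 has {3,4,6,7,8,9}; col 5 has {1,3,4,5,6,7,8,9}; box has {1,3,4,5,6,7,8,9} → only 2 remains.
r1c6 = 2: row 1 has {3,4,5,6,7,8,9}; col 6 has {1,3,7,9}; box has {3,4,7} → only 2 remains.
r3c9 = 5: row 3 has {1,2,3,4}; col 9 has {2,4,6,7,9}; box has {1,2,6,8,9} → only 5 remains.
r4c6 = 6: row 4 has {1,3,4,5,7,8,9}; col 6 has {1,2,3,7,9}; box has {1,3,8,9} → only 6 remains.
r5c4 = 7: row 5 has {2,3,4,5,9}; col 4 has {3,4,8}; box has {1,3,6,8,9} → only 7 remains.
r5c7 = 6: row 5 has {2,3,4,5,7,9}; col 7 has {1,2,3,4,5,8}; box has {2,3,4,5,7} → only 6 remains.
r5c8 = 1: row 5 has {2,3,4,5,6,7,9}; col 8 has {2,3,6,8}; box has {2,3,4,5,6,7} → only 1 remains.
r5c9 = 8: row 5 has {1,2,3,4,5,6,7,9}; col 9 has {2,4,5,6,7,9}; box has {1,2,3,4,5,6,7} → only 8 remains.
r6c4 = 5: row 6 has {1,2,3,6,7,8}; col 4 has {3,4,7,8}; box has {1,3,6,7,8,9} → only 5 remains.
r6c6 = 4: row 6 has {1,2,3,5,6,7,8}; col 6 has {1,2,3,6,7,9}; box has {1,3,5,6,7,8,9} → only 4 remains.
r6c7 = 9: row 6 has {1,2,3,4,5,6,7,8}; col 7 has {1,2,3,4,5,6,8}; box has {1,2,3,4,5,6,7,8} → only 9 remains.
r7c7 = 7: row 7 has {1,2,3,4,5,6,8}; col 7 has {1,2,3,4,5,6,8,9}; box has {2,3,4,6,8} → only 7 remains.
r7c8 = 9: row 7 has {1,2,3,4,5,6,7,8}; col 8 has {1,2,3,6,8}; box has {2,3,4,6,7,8} → only 9 remains.
r9c8 = 5: row 9 has {2,3,4,6,7,8,9}; col 8 has {1,2,3,6,8,9}; box has {2,3,4,6,7,8,9} → only 5 remains.
r9c9 = 1: row 9 has {2,3,4,5,6,7,8,9}; col 9 has {2,4,5,6,7,8,9}; box has {2,3,4,5,6,7,8,9} → only 1 remains.
r1c4 = 1: row 1 has {2,3,4,5,6,7,8,9}; col 4 has {3,4,5,7,8}; box has {2,3,4,7} → only 1 remains.

745132869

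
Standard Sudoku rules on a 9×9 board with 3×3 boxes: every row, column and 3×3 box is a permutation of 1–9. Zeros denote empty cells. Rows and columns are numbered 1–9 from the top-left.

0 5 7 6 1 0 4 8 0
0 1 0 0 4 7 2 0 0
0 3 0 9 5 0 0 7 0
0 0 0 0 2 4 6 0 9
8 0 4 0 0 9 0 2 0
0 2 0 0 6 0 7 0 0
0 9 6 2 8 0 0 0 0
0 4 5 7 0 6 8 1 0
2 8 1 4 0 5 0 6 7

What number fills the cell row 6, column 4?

1

row 1, column 1 = 9 (sole candidate).
row 1, column 9 = 3 (sole candidate).
row 2, column 1 = 6 (sole candidate).
row 2, column 3 = 8 (sole candidate).
row 2, column 4 = 3 (sole candidate).
row 2, column 9 = 5 (sole candidate).
row 3, column 1 = 4 (sole candidate).
row 3, column 3 = 2 (sole candidate).
row 3, column 6 = 8 (sole candidate).
row 3, column 7 = 1 (sole candidate).
row 3, column 9 = 6 (sole candidate).
row 4, column 2 = 7 (sole candidate).
row 4, column 3 = 3 (sole candidate).
row 4, column 8 = 5 (sole candidate).
row 5, column 2 = 6 (sole candidate).
row 5, column 7 = 3 (sole candidate).
row 5, column 9 = 1 (sole candidate).
row 6, column 3 = 9 (sole candidate).
row 6, column 8 = 4 (sole candidate).
row 6, column 9 = 8 (sole candidate).
row 7, column 7 = 5 (sole candidate).
row 7, column 8 = 3 (sole candidate).
row 7, column 9 = 4 (sole candidate).
row 8, column 1 = 3 (sole candidate).
row 8, column 5 = 9 (sole candidate).
row 8, column 9 = 2 (sole candidate).
row 9, column 5 = 3 (sole candidate).
row 9, column 7 = 9 (sole candidate).
row 1, column 6 = 2 (sole candidate).
row 2, column 8 = 9 (sole candidate).
row 4, column 1 = 1 (sole candidate).
row 4, column 4 = 8 (sole candidate).
row 5, column 4 = 5 (sole candidate).
row 5, column 5 = 7 (sole candidate).
row 6, column 1 = 5 (sole candidate).
row 6, column 4 = 1: row 6 has {2,4,5,6,7,8,9}; col 4 has {2,3,4,5,6,7,8,9}; box has {2,4,5,6,7,8,9} → only 1 remains.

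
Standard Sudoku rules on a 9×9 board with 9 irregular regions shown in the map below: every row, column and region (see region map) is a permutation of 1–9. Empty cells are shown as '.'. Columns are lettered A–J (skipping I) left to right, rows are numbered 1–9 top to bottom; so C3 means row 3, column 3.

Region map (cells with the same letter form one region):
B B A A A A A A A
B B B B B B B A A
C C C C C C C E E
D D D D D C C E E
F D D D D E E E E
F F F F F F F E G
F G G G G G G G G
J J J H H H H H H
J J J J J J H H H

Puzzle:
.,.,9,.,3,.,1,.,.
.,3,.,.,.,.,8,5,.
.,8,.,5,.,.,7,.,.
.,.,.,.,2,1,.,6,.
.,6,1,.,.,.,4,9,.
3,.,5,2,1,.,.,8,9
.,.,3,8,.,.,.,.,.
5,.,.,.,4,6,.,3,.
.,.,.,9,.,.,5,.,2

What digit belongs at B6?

G6 = 6 (sole candidate).
G7 = 2 (sole candidate).
G8 = 9 (sole candidate).
G4 = 3 (sole candidate).
B1 = 5 (hidden single in row 1).
J3 = 3 (hidden single in row 3).
H3 = 1 (hidden single in row 3).
H9 = 7 (sole candidate).
H7 = 4 (sole candidate).
D8 = 1 (sole candidate).
J8 = 8 (sole candidate).
H1 = 2 (sole candidate).
F1 = 8 (hidden single in row 1).
A2 = 1 (hidden single in row 2).
J4 = 5 (hidden single in row 4).
J5 = 7 (sole candidate).
A5 = 8 (sole candidate).
D5 = 3 (sole candidate).
E5 = 5 (sole candidate).
F5 = 2 (sole candidate).
C2 = 2 (hidden single in row 2).
C8 = 7 (sole candidate).
B8 = 2 (sole candidate).
A3 = 2 (hidden single in row 3).
C4 = 8 (hidden single in row 4).
F7 = 5 (hidden single in row 7).
A7 = 9 (hidden single in row 7).
B4 = 9 (hidden single in row 4).
B9 = 1 (hidden single in row 9).
F9 = 3 (hidden single in row 9).
E9 = 8 (hidden single in row 9).
B7 = 7 (sole candidate).
E7 = 6 (sole candidate).
J7 = 1 (sole candidate).
E3 = 9 (sole candidate).
F3 = 4 (sole candidate).
B6 = 4: row 6 has {1,2,3,5,6,8,9}; col 2 has {1,2,3,5,6,7,8,9}; region has {1,2,3,5,6,8,9} → only 4 remains.

4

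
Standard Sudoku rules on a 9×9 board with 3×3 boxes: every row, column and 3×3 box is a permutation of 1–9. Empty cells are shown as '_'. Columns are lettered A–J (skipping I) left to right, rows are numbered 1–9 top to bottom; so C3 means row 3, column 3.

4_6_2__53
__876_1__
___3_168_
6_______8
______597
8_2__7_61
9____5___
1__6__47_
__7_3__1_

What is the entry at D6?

A5 = 3: row 5 has {5,7,9}; col 1 has {1,4,6,8,9}; box has {2,6,8} → only 3 remains.
G6 = 3: row 6 has {1,2,6,7,8}; col 7 has {1,4,5,6}; box has {1,5,6,7,8,9} → only 3 remains.
G4 = 2: row 4 has {6,8}; col 7 has {1,3,4,5,6}; box has {1,3,5,6,7,8,9} → only 2 remains.
H4 = 4: row 4 has {2,6,8}; col 8 has {1,5,6,7,8,9}; box has {1,2,3,5,6,7,8,9} → only 4 remains.
G7 = 8: row 7 has {5,9}; col 7 has {1,2,3,4,5,6}; box has {1,4,7} → only 8 remains.
G9 = 9: row 9 has {1,3,7}; col 7 has {1,2,3,4,5,6,8}; box has {1,4,7,8} → only 9 remains.
G1 = 7: row 1 has {2,3,4,5,6}; col 7 has {1,2,3,4,5,6,8,9}; box has {1,3,5,6,8} → only 7 remains.
H2 = 2: row 2 has {1,6,7,8}; col 8 has {1,4,5,6,7,8,9}; box has {1,3,5,6,7,8} → only 2 remains.
H7 = 3: row 7 has {5,8,9}; col 8 has {1,2,4,5,6,7,8,9}; box has {1,4,7,8,9} → only 3 remains.
A2 = 5: row 2 has {1,2,6,7,8}; col 1 has {1,3,4,6,8,9}; box has {4,6,8} → only 5 remains.
C3 = 9: row 3 has {1,3,6,8}; col 3 has {2,6,7,8}; box has {4,5,6,8} → only 9 remains.
J3 = 4: row 3 has {1,3,6,8,9}; col 9 has {1,3,7,8}; box has {1,2,3,5,6,7,8} → only 4 remains.
C7 = 4: row 7 has {3,5,8,9}; col 3 has {2,6,7,8,9}; box has {1,7,9} → only 4 remains.
A9 = 2: row 9 has {1,3,7,9}; col 1 has {1,3,4,5,6,8,9}; box has {1,4,7,9} → only 2 remains.
B1 = 1: row 1 has {2,3,4,5,6,7}; col 2 has {}; box has {4,5,6,8,9} → only 1 remains.
B2 = 3: row 2 has {1,2,5,6,7,8}; col 2 has {1}; box has {1,4,5,6,8,9} → only 3 remains.
J2 = 9: row 2 has {1,2,3,5,6,7,8}; col 9 has {1,3,4,7,8}; box has {1,2,3,4,5,6,7,8} → only 9 remains.
A3 = 7: row 3 has {1,3,4,6,8,9}; col 1 has {1,2,3,4,5,6,8,9}; box has {1,3,4,5,6,8,9} → only 7 remains.
B3 = 2: row 3 has {1,3,4,6,7,8,9}; col 2 has {1,3}; box has {1,3,4,5,6,7,8,9} → only 2 remains.
E3 = 5: row 3 has {1,2,3,4,6,7,8,9}; col 5 has {2,3,6}; box has {1,2,3,6,7} → only 5 remains.
B5 = 4: row 5 has {3,5,7,9}; col 2 has {1,2,3}; box has {2,3,6,8} → only 4 remains.
C5 = 1: row 5 has {3,4,5,7,9}; col 3 has {2,4,6,7,8,9}; box has {2,3,4,6,8} → only 1 remains.
E5 = 8: row 5 has {1,3,4,5,7,9}; col 5 has {2,3,5,6}; box has {7} → only 8 remains.
B7 = 6: row 7 has {3,4,5,8,9}; col 2 has {1,2,3,4}; box has {1,2,4,7,9} → only 6 remains.
J7 = 2: row 7 has {3,4,5,6,8,9}; col 9 has {1,3,4,7,8,9}; box has {1,3,4,7,8,9} → only 2 remains.
E8 = 9: row 8 has {1,4,6,7}; col 5 has {2,3,5,6,8}; box has {3,5,6} → only 9 remains.
J8 = 5: row 8 has {1,4,6,7,9}; col 9 has {1,2,3,4,7,8,9}; box has {1,2,3,4,7,8,9} → only 5 remains.
J9 = 6: row 9 has {1,2,3,7,9}; col 9 has {1,2,3,4,5,7,8,9}; box has {1,2,3,4,5,7,8,9} → only 6 remains.
F2 = 4: row 2 has {1,2,3,5,6,7,8,9}; col 6 has {1,5,7}; box has {1,2,3,5,6,7} → only 4 remains.
C4 = 5: row 4 has {2,4,6,8}; col 3 has {1,2,4,6,7,8,9}; box has {1,2,3,4,6,8} → only 5 remains.
E4 = 1: row 4 has {2,4,5,6,8}; col 5 has {2,3,5,6,8,9}; box has {7,8} → only 1 remains.
D5 = 2: row 5 has {1,3,4,5,7,8,9}; col 4 has {3,6,7}; box has {1,7,8} → only 2 remains.
F5 = 6: row 5 has {1,2,3,4,5,7,8,9}; col 6 has {1,4,5,7}; box has {1,2,7,8} → only 6 remains.
B6 = 9: row 6 has {1,2,3,6,7,8}; col 2 has {1,2,3,4,6}; box has {1,2,3,4,5,6,8} → only 9 remains.
E6 = 4: row 6 has {1,2,3,6,7,8,9}; col 5 has {1,2,3,5,6,8,9}; box has {1,2,6,7,8} → only 4 remains.
D7 = 1: row 7 has {2,3,4,5,6,8,9}; col 4 has {2,3,6,7}; box has {3,5,6,9} → only 1 remains.
E7 = 7: row 7 has {1,2,3,4,5,6,8,9}; col 5 has {1,2,3,4,5,6,8,9}; box has {1,3,5,6,9} → only 7 remains.
B8 = 8: row 8 has {1,4,5,6,7,9}; col 2 has {1,2,3,4,6,9}; box has {1,2,4,6,7,9} → only 8 remains.
C8 = 3: row 8 has {1,4,5,6,7,8,9}; col 3 has {1,2,4,5,6,7,8,9}; box has {1,2,4,6,7,8,9} → only 3 remains.
F8 = 2: row 8 has {1,3,4,5,6,7,8,9}; col 6 has {1,4,5,6,7}; box has {1,3,5,6,7,9} → only 2 remains.
B9 = 5: row 9 has {1,2,3,6,7,9}; col 2 has {1,2,3,4,6,8,9}; box has {1,2,3,4,6,7,8,9} → only 5 remains.
F9 = 8: row 9 has {1,2,3,5,6,7,9}; col 6 has {1,2,4,5,6,7}; box has {1,2,3,5,6,7,9} → only 8 remains.
F1 = 9: row 1 has {1,2,3,4,5,6,7}; col 6 has {1,2,4,5,6,7,8}; box has {1,2,3,4,5,6,7} → only 9 remains.
B4 = 7: row 4 has {1,2,4,5,6,8}; col 2 has {1,2,3,4,5,6,8,9}; box has {1,2,3,4,5,6,8,9} → only 7 remains.
D4 = 9: row 4 has {1,2,4,5,6,7,8}; col 4 has {1,2,3,6,7}; box has {1,2,4,6,7,8} → only 9 remains.
F4 = 3: row 4 has {1,2,4,5,6,7,8,9}; col 6 has {1,2,4,5,6,7,8,9}; box has {1,2,4,6,7,8,9} → only 3 remains.
D6 = 5: row 6 has {1,2,3,4,6,7,8,9}; col 4 has {1,2,3,6,7,9}; box has {1,2,3,4,6,7,8,9} → only 5 remains.

5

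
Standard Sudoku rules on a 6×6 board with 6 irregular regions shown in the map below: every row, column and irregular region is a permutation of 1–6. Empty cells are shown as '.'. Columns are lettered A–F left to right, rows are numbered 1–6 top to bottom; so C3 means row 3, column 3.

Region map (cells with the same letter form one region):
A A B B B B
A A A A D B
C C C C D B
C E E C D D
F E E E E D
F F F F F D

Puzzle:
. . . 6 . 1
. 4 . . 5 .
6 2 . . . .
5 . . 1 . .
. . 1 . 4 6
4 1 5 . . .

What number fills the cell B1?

5

C1 = 4: in row 1, 4 can only go here (every other open cell in that row sees a 4).
B1 = 5: in row 1, 5 can only go here (every other open cell in that row sees a 5).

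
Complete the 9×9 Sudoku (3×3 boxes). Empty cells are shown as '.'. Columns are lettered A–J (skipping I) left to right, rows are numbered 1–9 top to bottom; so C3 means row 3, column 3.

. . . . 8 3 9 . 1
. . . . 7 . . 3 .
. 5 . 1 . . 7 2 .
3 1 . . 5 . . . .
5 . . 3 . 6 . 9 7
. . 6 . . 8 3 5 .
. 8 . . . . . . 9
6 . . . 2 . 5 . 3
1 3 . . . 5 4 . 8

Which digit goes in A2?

4

D1 = 5 (hidden single in row 1).
C2 = 1 (hidden single in row 2).
J2 = 5 (hidden single in row 2).
C3 = 3 (hidden single in row 3).
A3 = 8 (hidden single in row 3).
G2 = 8 (hidden single in row 2).
C5 = 8 (hidden single in row 5).
H4 = 8 (hidden single in row 4).
E6 = 1 (hidden single in row 6).
E5 = 4 (sole candidate).
B5 = 2 (sole candidate).
G5 = 1 (sole candidate).
E7 = 3 (hidden single in row 7).
C7 = 5 (hidden single in row 7).
D8 = 8 (hidden single in row 8).
C9 = 2 (hidden single in row 9).
A1 = 2 (hidden single in row 1).
G7 = 2 (hidden single in row 7).
G4 = 6 (sole candidate).
H1 = 4 (hidden single in column 8).
C1 = 7 (sole candidate).
J3 = 6 (sole candidate).
B1 = 6 (sole candidate).
E3 = 9 (sole candidate).
F3 = 4 (sole candidate).
E9 = 6 (sole candidate).
H9 = 7 (sole candidate).
F2 = 2 (sole candidate).
H8 = 1 (sole candidate).
D9 = 9 (sole candidate).
D2 = 6 (sole candidate).
H7 = 6 (sole candidate).
F8 = 7 (sole candidate).
F4 = 9 (sole candidate).
D7 = 4 (sole candidate).
F7 = 1 (sole candidate).
C4 = 4 (sole candidate).
J4 = 2 (sole candidate).
J6 = 4 (sole candidate).
A7 = 7 (sole candidate).
C8 = 9 (sole candidate).
D4 = 7 (sole candidate).
A6 = 9 (sole candidate).
B6 = 7 (sole candidate).
D6 = 2 (sole candidate).
B8 = 4 (sole candidate).
A2 = 4: row 2 has {1,2,3,5,6,7,8}; col 1 has {1,2,3,5,6,7,8,9}; box has {1,2,3,5,6,7,8} → only 4 remains.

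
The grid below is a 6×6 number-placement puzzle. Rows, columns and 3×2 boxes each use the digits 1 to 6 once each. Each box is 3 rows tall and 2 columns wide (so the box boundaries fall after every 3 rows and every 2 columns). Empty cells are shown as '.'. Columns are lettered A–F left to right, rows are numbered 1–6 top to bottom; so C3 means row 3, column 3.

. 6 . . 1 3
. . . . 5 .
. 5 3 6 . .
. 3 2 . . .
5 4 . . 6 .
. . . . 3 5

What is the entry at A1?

E4 = 4: row 4 has {2,3}; col 5 has {1,3,5,6}; box has {3,5,6} → only 4 remains.
F4 = 1: row 4 has {2,3,4}; col 6 has {3,5}; box has {3,4,5,6} → only 1 remains.
C5 = 1: row 5 has {4,5,6}; col 3 has {2,3}; box has {2} → only 1 remains.
D5 = 3: row 5 has {1,4,5,6}; col 4 has {6}; box has {1,2} → only 3 remains.
F5 = 2: row 5 has {1,3,4,5,6}; col 6 has {1,3,5}; box has {1,3,4,5,6} → only 2 remains.
D6 = 4: row 6 has {3,5}; col 4 has {3,6}; box has {1,2,3} → only 4 remains.
C2 = 4: row 2 has {5}; col 3 has {1,2,3}; box has {3,6} → only 4 remains.
F2 = 6: row 2 has {4,5}; col 6 has {1,2,3,5}; box has {1,3,5} → only 6 remains.
E3 = 2: row 3 has {3,5,6}; col 5 has {1,3,4,5,6}; box has {1,3,5,6} → only 2 remains.
F3 = 4: row 3 has {2,3,5,6}; col 6 has {1,2,3,5,6}; box has {1,2,3,5,6} → only 4 remains.
A4 = 6: row 4 has {1,2,3,4}; col 1 has {5}; box has {3,4,5} → only 6 remains.
D4 = 5: row 4 has {1,2,3,4,6}; col 4 has {3,4,6}; box has {1,2,3,4} → only 5 remains.
C6 = 6: row 6 has {3,4,5}; col 3 has {1,2,3,4}; box has {1,2,3,4,5} → only 6 remains.
C1 = 5: row 1 has {1,3,6}; col 3 has {1,2,3,4,6}; box has {3,4,6} → only 5 remains.
D1 = 2: row 1 has {1,3,5,6}; col 4 has {3,4,5,6}; box has {3,4,5,6} → only 2 remains.
D2 = 1: row 2 has {4,5,6}; col 4 has {2,3,4,5,6}; box has {2,3,4,5,6} → only 1 remains.
A3 = 1: row 3 has {2,3,4,5,6}; col 1 has {5,6}; box has {5,6} → only 1 remains.
A6 = 2: row 6 has {3,4,5,6}; col 1 has {1,5,6}; box has {3,4,5,6} → only 2 remains.
B6 = 1: row 6 has {2,3,4,5,6}; col 2 has {3,4,5,6}; box has {2,3,4,5,6} → only 1 remains.
A1 = 4: row 1 has {1,2,3,5,6}; col 1 has {1,2,5,6}; box has {1,5,6} → only 4 remains.

4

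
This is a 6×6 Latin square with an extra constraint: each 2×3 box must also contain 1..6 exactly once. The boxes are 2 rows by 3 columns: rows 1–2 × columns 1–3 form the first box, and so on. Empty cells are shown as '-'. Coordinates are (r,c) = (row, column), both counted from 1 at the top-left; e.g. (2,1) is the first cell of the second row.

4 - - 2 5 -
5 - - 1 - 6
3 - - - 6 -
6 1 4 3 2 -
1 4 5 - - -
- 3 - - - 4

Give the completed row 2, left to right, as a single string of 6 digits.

(1,2) = 6: row 1 has {2,4,5}; col 2 has {1,3,4}; box has {4,5} → only 6 remains.
(1,6) = 3: row 1 has {2,4,5,6}; col 6 has {4,6}; box has {1,2,5,6} → only 3 remains.
(2,2) = 2: row 2 has {1,5,6}; col 2 has {1,3,4,6}; box has {4,5,6} → only 2 remains.
(2,3) = 3: row 2 has {1,2,5,6}; col 3 has {4,5}; box has {2,4,5,6} → only 3 remains.
(2,5) = 4: row 2 has {1,2,3,5,6}; col 5 has {2,5,6}; box has {1,2,3,5,6} → only 4 remains.

523146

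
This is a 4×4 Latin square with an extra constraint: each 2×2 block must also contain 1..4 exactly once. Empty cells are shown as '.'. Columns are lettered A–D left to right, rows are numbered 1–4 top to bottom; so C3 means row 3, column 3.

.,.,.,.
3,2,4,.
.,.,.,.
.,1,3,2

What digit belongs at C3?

1

B1 = 4: row 1 has {}; col 2 has {1,2}; box has {2,3} → only 4 remains.
D2 = 1: row 2 has {2,3,4}; col 4 has {2}; box has {4} → only 1 remains.
B3 = 3: row 3 has {}; col 2 has {1,2,4}; box has {1} → only 3 remains.
C3 = 1: row 3 has {3}; col 3 has {3,4}; box has {2,3} → only 1 remains.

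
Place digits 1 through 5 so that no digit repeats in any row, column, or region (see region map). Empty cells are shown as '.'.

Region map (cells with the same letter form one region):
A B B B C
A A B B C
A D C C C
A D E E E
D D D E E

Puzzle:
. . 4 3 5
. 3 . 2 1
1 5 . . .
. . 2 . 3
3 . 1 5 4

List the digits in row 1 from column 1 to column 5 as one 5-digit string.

row 1, column 1 = 2: row 1 has {3,4,5}; col 1 has {1,3}; region has {1,3} → only 2 remains.
row 1, column 2 = 1: row 1 has {2,3,4,5}; col 2 has {3,5}; region has {2,3,4} → only 1 remains.

21435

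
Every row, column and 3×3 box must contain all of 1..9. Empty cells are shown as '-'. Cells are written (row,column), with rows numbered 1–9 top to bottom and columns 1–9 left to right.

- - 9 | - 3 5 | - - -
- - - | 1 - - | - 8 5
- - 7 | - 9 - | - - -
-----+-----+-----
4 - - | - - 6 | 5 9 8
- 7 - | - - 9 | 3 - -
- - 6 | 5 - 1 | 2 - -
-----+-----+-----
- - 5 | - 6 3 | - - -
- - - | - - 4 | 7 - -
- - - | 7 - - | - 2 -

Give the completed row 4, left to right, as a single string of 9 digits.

421376598

(9,6) = 8 (sole candidate).
(3,6) = 2 (sole candidate).
(2,6) = 7 (sole candidate).
(2,5) = 4 (sole candidate).
(2,7) = 9 (hidden single in row 2).
(4,5) = 7: in row 4, 7 can only go here (every other open cell in that row sees a 7).
(6,5) = 8 (sole candidate).
(5,5) = 2 (sole candidate).
(4,4) = 3: row 4 has {4,5,6,7,8,9}; col 4 has {1,5,7}; box has {1,2,5,6,7,8,9} → only 3 remains.
(5,4) = 4 (sole candidate).
(5,1) = 5 (hidden single in row 5).
(3,2) = 5 (hidden single in row 3).
(5,3) = 8 (hidden single in row 5).
(7,1) = 7 (hidden single in row 7).
(9,5) = 5 (hidden single in row 9).
(8,5) = 1 (sole candidate).
(8,8) = 5 (hidden single in row 8).
(9,3) = 4 (hidden single in column 3).
(1,2) = 4 (hidden single in column 2).
(4,3) = 1: in column 3, 1 can only go here (every other open cell in that column sees a 1).
(4,2) = 2: row 4 has {1,3,4,5,6,7,8,9}; col 2 has {4,5,7}; box has {1,4,5,6,7,8} → only 2 remains.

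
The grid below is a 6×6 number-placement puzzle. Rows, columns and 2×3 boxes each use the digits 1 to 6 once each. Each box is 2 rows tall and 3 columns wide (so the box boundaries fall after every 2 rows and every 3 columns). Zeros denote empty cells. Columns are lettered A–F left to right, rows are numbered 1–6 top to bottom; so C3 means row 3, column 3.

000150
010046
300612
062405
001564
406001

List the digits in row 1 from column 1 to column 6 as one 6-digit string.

624153

F1 = 3: row 1 has {1,5}; col 6 has {1,2,4,5,6}; box has {1,4,5,6} → only 3 remains.
D2 = 2 (sole candidate).
A4 = 1 (sole candidate).
E4 = 3 (sole candidate).
A5 = 2 (sole candidate).
B5 = 3 (sole candidate).
B6 = 5 (sole candidate).
D6 = 3 (sole candidate).
E6 = 2 (sole candidate).
A1 = 6: row 1 has {1,3,5}; col 1 has {1,2,3,4}; box has {1} → only 6 remains.
C1 = 4: row 1 has {1,3,5,6}; col 3 has {1,2,6}; box has {1,6} → only 4 remains.
A2 = 5 (sole candidate).
C2 = 3 (sole candidate).
B3 = 4 (sole candidate).
C3 = 5 (sole candidate).
B1 = 2: row 1 has {1,3,4,5,6}; col 2 has {1,3,4,5,6}; box has {1,3,4,5,6} → only 2 remains.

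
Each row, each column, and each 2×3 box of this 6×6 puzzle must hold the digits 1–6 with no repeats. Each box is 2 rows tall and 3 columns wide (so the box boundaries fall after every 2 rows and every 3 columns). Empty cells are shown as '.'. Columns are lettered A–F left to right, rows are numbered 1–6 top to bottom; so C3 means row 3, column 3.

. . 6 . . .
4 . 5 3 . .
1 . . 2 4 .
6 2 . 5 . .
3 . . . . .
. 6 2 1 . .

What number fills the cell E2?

A1 = 2 (sole candidate).
D1 = 4 (sole candidate).
B2 = 1 (sole candidate).
C3 = 3 (sole candidate).
F3 = 6 (sole candidate).
C4 = 4 (sole candidate).
C5 = 1 (sole candidate).
D5 = 6 (sole candidate).
A6 = 5 (sole candidate).
E6 = 3 (sole candidate).
F6 = 4 (sole candidate).
B1 = 3 (sole candidate).
F2 = 2 (sole candidate).
B3 = 5 (sole candidate).
E4 = 1 (sole candidate).
F4 = 3 (sole candidate).
B5 = 4 (sole candidate).
F5 = 5 (sole candidate).
E1 = 5 (sole candidate).
F1 = 1 (sole candidate).
E2 = 6: row 2 has {1,2,3,4,5}; col 5 has {1,3,4,5}; box has {1,2,3,4,5} → only 6 remains.

6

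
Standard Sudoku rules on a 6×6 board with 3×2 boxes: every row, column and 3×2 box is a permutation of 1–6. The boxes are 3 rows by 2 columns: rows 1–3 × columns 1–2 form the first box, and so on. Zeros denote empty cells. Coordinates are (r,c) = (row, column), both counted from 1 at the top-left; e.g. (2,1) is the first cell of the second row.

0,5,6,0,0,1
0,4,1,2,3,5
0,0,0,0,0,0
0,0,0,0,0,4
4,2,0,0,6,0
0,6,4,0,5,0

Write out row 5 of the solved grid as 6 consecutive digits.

425163

(2,1) = 6: row 2 has {1,2,3,4,5}; col 1 has {4}; box has {4,5} → only 6 remains.
(5,6) = 3: row 5 has {2,4,6}; col 6 has {1,4,5}; box has {4,5,6} → only 3 remains.
(6,6) = 2: row 6 has {4,5,6}; col 6 has {1,3,4,5}; box has {3,4,5,6} → only 2 remains.
(3,6) = 6: row 3 has {}; col 6 has {1,2,3,4,5}; box has {1,3,5} → only 6 remains.
(4,5) = 1: row 4 has {4}; col 5 has {3,5,6}; box has {2,3,4,5,6} → only 1 remains.
(5,3) = 5: row 5 has {2,3,4,6}; col 3 has {1,4,6}; box has {4} → only 5 remains.
(5,4) = 1: row 5 has {2,3,4,5,6}; col 4 has {2}; box has {4,5} → only 1 remains.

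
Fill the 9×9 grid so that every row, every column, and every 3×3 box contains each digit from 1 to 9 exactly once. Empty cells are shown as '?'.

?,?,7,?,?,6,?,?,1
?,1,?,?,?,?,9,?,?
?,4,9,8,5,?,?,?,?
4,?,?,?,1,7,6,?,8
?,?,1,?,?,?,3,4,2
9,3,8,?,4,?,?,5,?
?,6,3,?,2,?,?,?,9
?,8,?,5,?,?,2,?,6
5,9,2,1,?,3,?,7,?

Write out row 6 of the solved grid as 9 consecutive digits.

938642157

R3C7 = 7 (sole candidate).
R3C9 = 3 (sole candidate).
R4C3 = 5 (sole candidate).
R4C8 = 9 (sole candidate).
R5C2 = 7 (sole candidate).
R6C6 = 2: row 6 has {3,4,5,8,9}; col 6 has {3,6,7}; box has {1,4,7} → only 2 remains.
R6C7 = 1: row 6 has {2,3,4,5,8,9}; col 7 has {2,3,6,7,9}; box has {2,3,4,5,6,8,9} → only 1 remains.
R6C9 = 7: row 6 has {1,2,3,4,5,8,9}; col 9 has {1,2,3,6,8,9}; box has {1,2,3,4,5,6,8,9} → only 7 remains.
R8C3 = 4 (sole candidate).
R8C6 = 9 (sole candidate).
R9C9 = 4 (sole candidate).
R2C3 = 6 (sole candidate).
R2C6 = 4 (sole candidate).
R2C9 = 5 (sole candidate).
R3C1 = 2 (sole candidate).
R3C6 = 1 (sole candidate).
R3C8 = 6 (sole candidate).
R4C2 = 2 (sole candidate).
R4C4 = 3 (sole candidate).
R5C1 = 6 (sole candidate).
R5C4 = 9 (sole candidate).
R5C5 = 8 (sole candidate).
R5C6 = 5 (sole candidate).
R6C4 = 6: row 6 has {1,2,3,4,5,7,8,9}; col 4 has {1,3,5,8,9}; box has {1,2,3,4,5,7,8,9} → only 6 remains.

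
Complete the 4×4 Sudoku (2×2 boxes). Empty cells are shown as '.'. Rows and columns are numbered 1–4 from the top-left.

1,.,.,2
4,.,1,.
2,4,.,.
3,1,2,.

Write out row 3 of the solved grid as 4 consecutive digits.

2431

R1C2 = 3 (sole candidate).
R1C3 = 4 (sole candidate).
R2C2 = 2 (sole candidate).
R2C4 = 3 (sole candidate).
R3C3 = 3: row 3 has {2,4}; col 3 has {1,2,4}; box has {2} → only 3 remains.
R3C4 = 1: row 3 has {2,3,4}; col 4 has {2,3}; box has {2,3} → only 1 remains.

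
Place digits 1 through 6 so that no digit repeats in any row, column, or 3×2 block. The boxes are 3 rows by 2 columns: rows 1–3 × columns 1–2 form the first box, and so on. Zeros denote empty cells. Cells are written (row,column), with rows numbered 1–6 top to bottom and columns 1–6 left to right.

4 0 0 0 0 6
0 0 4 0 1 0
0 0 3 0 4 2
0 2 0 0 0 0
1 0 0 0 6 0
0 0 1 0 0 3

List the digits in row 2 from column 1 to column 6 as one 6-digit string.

234615

(2,6) = 5: row 2 has {1,4}; col 6 has {2,3,6}; box has {1,2,4,6} → only 5 remains.
(4,5) = 5 (sole candidate).
(5,6) = 4 (sole candidate).
(6,5) = 2 (sole candidate).
(1,5) = 3 (sole candidate).
(4,3) = 6 (sole candidate).
(4,6) = 1 (sole candidate).
(4,1) = 3 (sole candidate).
(4,4) = 4 (sole candidate).
(5,2) = 5 (sole candidate).
(5,3) = 2 (sole candidate).
(5,4) = 3 (sole candidate).
(6,1) = 6 (sole candidate).
(6,2) = 4 (sole candidate).
(6,4) = 5 (sole candidate).
(1,2) = 1 (sole candidate).
(1,3) = 5 (sole candidate).
(1,4) = 2 (sole candidate).
(2,1) = 2: row 2 has {1,4,5}; col 1 has {1,3,4,6}; box has {1,4} → only 2 remains.
(2,4) = 6: row 2 has {1,2,4,5}; col 4 has {2,3,4,5}; box has {2,3,4,5} → only 6 remains.
(3,1) = 5 (sole candidate).
(3,2) = 6 (sole candidate).
(3,4) = 1 (sole candidate).
(2,2) = 3: row 2 has {1,2,4,5,6}; col 2 has {1,2,4,5,6}; box has {1,2,4,5,6} → only 3 remains.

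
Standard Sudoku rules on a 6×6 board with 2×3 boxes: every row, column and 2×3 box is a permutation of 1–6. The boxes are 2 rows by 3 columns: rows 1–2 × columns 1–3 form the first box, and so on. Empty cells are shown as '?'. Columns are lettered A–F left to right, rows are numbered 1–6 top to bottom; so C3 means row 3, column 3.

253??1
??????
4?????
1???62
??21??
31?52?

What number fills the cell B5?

6

E1 = 4: row 1 has {1,2,3,5}; col 5 has {2,6}; box has {1} → only 4 remains.
A2 = 6: row 2 has {}; col 1 has {1,2,3,4}; box has {2,3,5} → only 6 remains.
B2 = 4: row 2 has {6}; col 2 has {1,5}; box has {2,3,5,6} → only 4 remains.
C2 = 1: row 2 has {4,6}; col 3 has {2,3}; box has {2,3,4,5,6} → only 1 remains.
D3 = 3: row 3 has {4}; col 4 has {1,5}; box has {2,6} → only 3 remains.
F3 = 5: row 3 has {3,4}; col 6 has {1,2}; box has {2,3,6} → only 5 remains.
B4 = 3: row 4 has {1,2,6}; col 2 has {1,4,5}; box has {1,4} → only 3 remains.
C4 = 5: row 4 has {1,2,3,6}; col 3 has {1,2,3}; box has {1,3,4} → only 5 remains.
D4 = 4: row 4 has {1,2,3,5,6}; col 4 has {1,3,5}; box has {2,3,5,6} → only 4 remains.
A5 = 5: row 5 has {1,2}; col 1 has {1,2,3,4,6}; box has {1,2,3} → only 5 remains.
B5 = 6: row 5 has {1,2,5}; col 2 has {1,3,4,5}; box has {1,2,3,5} → only 6 remains.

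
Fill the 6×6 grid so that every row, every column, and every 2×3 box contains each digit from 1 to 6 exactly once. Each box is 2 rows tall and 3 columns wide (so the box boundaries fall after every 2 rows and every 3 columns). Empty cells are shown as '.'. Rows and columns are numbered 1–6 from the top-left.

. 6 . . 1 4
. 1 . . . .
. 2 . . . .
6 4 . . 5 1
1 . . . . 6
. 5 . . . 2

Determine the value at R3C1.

R3C6 = 3: row 3 has {2}; col 6 has {1,2,4,6}; box has {1,5} → only 3 remains.
R4C3 = 3: row 4 has {1,4,5,6}; col 3 has {}; box has {2,4,6} → only 3 remains.
R4C4 = 2: row 4 has {1,3,4,5,6}; col 4 has {}; box has {1,3,5} → only 2 remains.
R5C2 = 3: row 5 has {1,6}; col 2 has {1,2,4,5,6}; box has {1,5} → only 3 remains.
R5C5 = 4: row 5 has {1,3,6}; col 5 has {1,5}; box has {2,6} → only 4 remains.
R6C1 = 4: row 6 has {2,5}; col 1 has {1,6}; box has {1,3,5} → only 4 remains.
R6C3 = 6: row 6 has {2,4,5}; col 3 has {3}; box has {1,3,4,5} → only 6 remains.
R6C5 = 3: row 6 has {2,4,5,6}; col 5 has {1,4,5}; box has {2,4,6} → only 3 remains.
R2C6 = 5: row 2 has {1}; col 6 has {1,2,3,4,6}; box has {1,4} → only 5 remains.
R3C1 = 5: row 3 has {2,3}; col 1 has {1,4,6}; box has {2,3,4,6} → only 5 remains.

5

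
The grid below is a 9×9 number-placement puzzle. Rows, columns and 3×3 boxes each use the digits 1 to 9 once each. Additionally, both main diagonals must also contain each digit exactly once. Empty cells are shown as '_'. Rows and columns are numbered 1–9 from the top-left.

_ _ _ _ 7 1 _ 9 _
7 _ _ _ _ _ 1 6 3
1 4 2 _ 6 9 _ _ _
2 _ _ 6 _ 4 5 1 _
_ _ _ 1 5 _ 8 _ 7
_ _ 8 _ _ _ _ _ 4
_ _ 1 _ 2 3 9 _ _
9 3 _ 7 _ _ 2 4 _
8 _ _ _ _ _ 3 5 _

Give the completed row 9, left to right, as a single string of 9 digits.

827496351

R1C1 = 3: row 1 has {1,7,9}; col 1 has {1,2,7,8,9}; box has {1,2,4,7}; main diagonal has {2,4,5,6,9} → only 3 remains.
R1C7 = 4: row 1 has {1,3,7,9}; col 7 has {1,2,3,5,8,9}; box has {1,3,6,9} → only 4 remains.
R1C9 = 2: row 1 has {1,3,4,7,9}; col 9 has {3,4,7}; box has {1,3,4,6,9}; anti-diagonal has {1,3,4,5,6,8} → only 2 remains.
R2C2 = 8: row 2 has {1,3,6,7}; col 2 has {3,4}; box has {1,2,3,4,7}; main diagonal has {2,3,4,5,6,9} → only 8 remains.
R2C5 = 4: row 2 has {1,3,6,7,8}; col 5 has {2,5,6,7}; box has {1,6,7,9} → only 4 remains.
R3C7 = 7: row 3 has {1,2,4,6,9}; col 7 has {1,2,3,4,5,8,9}; box has {1,2,3,4,6,9}; anti-diagonal has {1,2,3,4,5,6,8} → only 7 remains.
R3C8 = 8: row 3 has {1,2,4,6,7,9}; col 8 has {1,4,5,6,9}; box has {1,2,3,4,6,7,9} → only 8 remains.
R3C9 = 5: row 3 has {1,2,4,6,7,8,9}; col 9 has {2,3,4,7}; box has {1,2,3,4,6,7,8,9} → only 5 remains.
R4C9 = 9: row 4 has {1,2,4,5,6}; col 9 has {2,3,4,5,7}; box has {1,4,5,7,8} → only 9 remains.
R5C6 = 2: row 5 has {1,5,7,8}; col 6 has {1,3,4,9}; box has {1,4,5,6} → only 2 remains.
R5C8 = 3: row 5 has {1,2,5,7,8}; col 8 has {1,4,5,6,8,9}; box has {1,4,5,7,8,9} → only 3 remains.
R6C4 = 9: row 6 has {4,8}; col 4 has {1,6,7}; box has {1,2,4,5,6}; anti-diagonal has {1,2,3,4,5,6,7,8} → only 9 remains.
R6C5 = 3: row 6 has {4,8,9}; col 5 has {2,4,5,6,7}; box has {1,2,4,5,6,9} → only 3 remains.
R6C6 = 7: row 6 has {3,4,8,9}; col 6 has {1,2,3,4,9}; box has {1,2,3,4,5,6,9}; main diagonal has {2,3,4,5,6,8,9} → only 7 remains.
R6C7 = 6: row 6 has {3,4,7,8,9}; col 7 has {1,2,3,4,5,7,8,9}; box has {1,3,4,5,7,8,9} → only 6 remains.
R6C8 = 2: row 6 has {3,4,6,7,8,9}; col 8 has {1,3,4,5,6,8,9}; box has {1,3,4,5,6,7,8,9} → only 2 remains.
R7C8 = 7: row 7 has {1,2,3,9}; col 8 has {1,2,3,4,5,6,8,9}; box has {2,3,4,5,9} → only 7 remains.
R9C4 = 4: row 9 has {3,5,8}; col 4 has {1,6,7,9}; box has {2,3,7} → only 4 remains.
R9C6 = 6: row 9 has {3,4,5,8}; col 6 has {1,2,3,4,7,9}; box has {2,3,4,7} → only 6 remains.
R9C9 = 1: row 9 has {3,4,5,6,8}; col 9 has {2,3,4,5,7,9}; box has {2,3,4,5,7,9}; main diagonal has {2,3,4,5,6,7,8,9} → only 1 remains.
R2C6 = 5: row 2 has {1,3,4,6,7,8}; col 6 has {1,2,3,4,6,7,9}; box has {1,4,6,7,9} → only 5 remains.
R3C4 = 3: row 3 has {1,2,4,5,6,7,8,9}; col 4 has {1,4,6,7,9}; box has {1,4,5,6,7,9} → only 3 remains.
R4C2 = 7: row 4 has {1,2,4,5,6,9}; col 2 has {3,4,8}; box has {2,8} → only 7 remains.
R4C3 = 3: row 4 has {1,2,4,5,6,7,9}; col 3 has {1,2,8}; box has {2,7,8} → only 3 remains.
R4C5 = 8: row 4 has {1,2,3,4,5,6,7,9}; col 5 has {2,3,4,5,6,7}; box has {1,2,3,4,5,6,7,9} → only 8 remains.
R6C1 = 5: row 6 has {2,3,4,6,7,8,9}; col 1 has {1,2,3,7,8,9}; box has {2,3,7,8} → only 5 remains.
R6C2 = 1: row 6 has {2,3,4,5,6,7,8,9}; col 2 has {3,4,7,8}; box has {2,3,5,7,8} → only 1 remains.
R8C5 = 1: row 8 has {2,3,4,7,9}; col 5 has {2,3,4,5,6,7,8}; box has {2,3,4,6,7} → only 1 remains.
R8C6 = 8: row 8 has {1,2,3,4,7,9}; col 6 has {1,2,3,4,5,6,7,9}; box has {1,2,3,4,6,7} → only 8 remains.
R8C9 = 6: row 8 has {1,2,3,4,7,8,9}; col 9 has {1,2,3,4,5,7,9}; box has {1,2,3,4,5,7,9} → only 6 remains.
R9C2 = 2: row 9 has {1,3,4,5,6,8}; col 2 has {1,3,4,7,8}; box has {1,3,8,9} → only 2 remains.
R9C3 = 7: row 9 has {1,2,3,4,5,6,8}; col 3 has {1,2,3,8}; box has {1,2,3,8,9} → only 7 remains.
R9C5 = 9: row 9 has {1,2,3,4,5,6,7,8}; col 5 has {1,2,3,4,5,6,7,8}; box has {1,2,3,4,6,7,8} → only 9 remains.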